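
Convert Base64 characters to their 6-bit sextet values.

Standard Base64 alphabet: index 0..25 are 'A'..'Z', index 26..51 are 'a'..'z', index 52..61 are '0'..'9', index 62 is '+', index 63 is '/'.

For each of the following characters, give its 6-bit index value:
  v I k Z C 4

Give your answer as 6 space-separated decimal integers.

Answer: 47 8 36 25 2 56

Derivation:
'v': a..z range, 26 + ord('v') − ord('a') = 47
'I': A..Z range, ord('I') − ord('A') = 8
'k': a..z range, 26 + ord('k') − ord('a') = 36
'Z': A..Z range, ord('Z') − ord('A') = 25
'C': A..Z range, ord('C') − ord('A') = 2
'4': 0..9 range, 52 + ord('4') − ord('0') = 56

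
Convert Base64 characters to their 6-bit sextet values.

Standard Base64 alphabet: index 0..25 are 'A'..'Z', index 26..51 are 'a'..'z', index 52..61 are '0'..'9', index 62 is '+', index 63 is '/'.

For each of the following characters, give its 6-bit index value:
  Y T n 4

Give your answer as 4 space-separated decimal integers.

'Y': A..Z range, ord('Y') − ord('A') = 24
'T': A..Z range, ord('T') − ord('A') = 19
'n': a..z range, 26 + ord('n') − ord('a') = 39
'4': 0..9 range, 52 + ord('4') − ord('0') = 56

Answer: 24 19 39 56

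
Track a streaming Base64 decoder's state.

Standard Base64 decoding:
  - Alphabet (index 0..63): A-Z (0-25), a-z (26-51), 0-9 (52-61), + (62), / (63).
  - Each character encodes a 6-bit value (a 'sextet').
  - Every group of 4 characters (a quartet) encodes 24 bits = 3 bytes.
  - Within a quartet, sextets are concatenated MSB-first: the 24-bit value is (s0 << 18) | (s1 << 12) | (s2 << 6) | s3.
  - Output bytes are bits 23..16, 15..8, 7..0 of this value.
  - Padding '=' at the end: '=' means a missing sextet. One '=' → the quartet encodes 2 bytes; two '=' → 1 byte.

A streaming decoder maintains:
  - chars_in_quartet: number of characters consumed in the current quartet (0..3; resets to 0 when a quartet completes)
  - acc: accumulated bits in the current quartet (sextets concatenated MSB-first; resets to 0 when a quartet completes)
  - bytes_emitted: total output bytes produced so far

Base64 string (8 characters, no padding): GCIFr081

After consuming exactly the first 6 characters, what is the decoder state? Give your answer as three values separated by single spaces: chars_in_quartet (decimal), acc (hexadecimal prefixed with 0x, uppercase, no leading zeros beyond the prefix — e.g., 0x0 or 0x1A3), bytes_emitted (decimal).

After char 0 ('G'=6): chars_in_quartet=1 acc=0x6 bytes_emitted=0
After char 1 ('C'=2): chars_in_quartet=2 acc=0x182 bytes_emitted=0
After char 2 ('I'=8): chars_in_quartet=3 acc=0x6088 bytes_emitted=0
After char 3 ('F'=5): chars_in_quartet=4 acc=0x182205 -> emit 18 22 05, reset; bytes_emitted=3
After char 4 ('r'=43): chars_in_quartet=1 acc=0x2B bytes_emitted=3
After char 5 ('0'=52): chars_in_quartet=2 acc=0xAF4 bytes_emitted=3

Answer: 2 0xAF4 3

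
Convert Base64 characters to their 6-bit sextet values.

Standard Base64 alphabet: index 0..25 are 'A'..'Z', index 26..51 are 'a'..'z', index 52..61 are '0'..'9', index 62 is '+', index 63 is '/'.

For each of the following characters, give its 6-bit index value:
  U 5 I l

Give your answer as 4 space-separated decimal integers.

Answer: 20 57 8 37

Derivation:
'U': A..Z range, ord('U') − ord('A') = 20
'5': 0..9 range, 52 + ord('5') − ord('0') = 57
'I': A..Z range, ord('I') − ord('A') = 8
'l': a..z range, 26 + ord('l') − ord('a') = 37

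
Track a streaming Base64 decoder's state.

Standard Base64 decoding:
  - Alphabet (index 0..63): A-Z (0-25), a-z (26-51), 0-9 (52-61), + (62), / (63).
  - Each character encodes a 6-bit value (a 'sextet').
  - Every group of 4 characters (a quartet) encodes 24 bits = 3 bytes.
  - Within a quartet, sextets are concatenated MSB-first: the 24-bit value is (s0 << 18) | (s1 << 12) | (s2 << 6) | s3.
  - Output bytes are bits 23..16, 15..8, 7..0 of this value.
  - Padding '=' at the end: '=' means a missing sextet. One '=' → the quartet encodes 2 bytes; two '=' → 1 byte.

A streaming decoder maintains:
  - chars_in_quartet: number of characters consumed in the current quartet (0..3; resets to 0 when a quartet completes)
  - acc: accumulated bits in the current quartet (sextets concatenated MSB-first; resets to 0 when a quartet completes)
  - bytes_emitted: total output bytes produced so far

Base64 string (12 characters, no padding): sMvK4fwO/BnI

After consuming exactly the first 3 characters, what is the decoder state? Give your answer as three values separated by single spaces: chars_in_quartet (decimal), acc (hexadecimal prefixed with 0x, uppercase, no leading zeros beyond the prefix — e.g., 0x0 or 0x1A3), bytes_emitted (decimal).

Answer: 3 0x2C32F 0

Derivation:
After char 0 ('s'=44): chars_in_quartet=1 acc=0x2C bytes_emitted=0
After char 1 ('M'=12): chars_in_quartet=2 acc=0xB0C bytes_emitted=0
After char 2 ('v'=47): chars_in_quartet=3 acc=0x2C32F bytes_emitted=0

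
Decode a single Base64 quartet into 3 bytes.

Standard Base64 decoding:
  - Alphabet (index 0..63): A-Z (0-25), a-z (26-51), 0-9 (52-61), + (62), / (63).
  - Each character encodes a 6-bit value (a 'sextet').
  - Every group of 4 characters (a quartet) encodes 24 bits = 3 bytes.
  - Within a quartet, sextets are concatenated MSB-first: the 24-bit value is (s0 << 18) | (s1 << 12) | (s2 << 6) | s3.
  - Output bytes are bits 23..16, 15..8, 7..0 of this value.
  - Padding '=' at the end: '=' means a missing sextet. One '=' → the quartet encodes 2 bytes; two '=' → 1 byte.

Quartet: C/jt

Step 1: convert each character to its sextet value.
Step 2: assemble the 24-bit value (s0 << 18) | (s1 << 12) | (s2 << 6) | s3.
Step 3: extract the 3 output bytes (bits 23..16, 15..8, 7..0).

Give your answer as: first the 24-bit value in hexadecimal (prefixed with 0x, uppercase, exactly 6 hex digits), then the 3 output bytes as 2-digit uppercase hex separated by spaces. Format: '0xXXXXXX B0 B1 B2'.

Sextets: C=2, /=63, j=35, t=45
24-bit: (2<<18) | (63<<12) | (35<<6) | 45
      = 0x080000 | 0x03F000 | 0x0008C0 | 0x00002D
      = 0x0BF8ED
Bytes: (v>>16)&0xFF=0B, (v>>8)&0xFF=F8, v&0xFF=ED

Answer: 0x0BF8ED 0B F8 ED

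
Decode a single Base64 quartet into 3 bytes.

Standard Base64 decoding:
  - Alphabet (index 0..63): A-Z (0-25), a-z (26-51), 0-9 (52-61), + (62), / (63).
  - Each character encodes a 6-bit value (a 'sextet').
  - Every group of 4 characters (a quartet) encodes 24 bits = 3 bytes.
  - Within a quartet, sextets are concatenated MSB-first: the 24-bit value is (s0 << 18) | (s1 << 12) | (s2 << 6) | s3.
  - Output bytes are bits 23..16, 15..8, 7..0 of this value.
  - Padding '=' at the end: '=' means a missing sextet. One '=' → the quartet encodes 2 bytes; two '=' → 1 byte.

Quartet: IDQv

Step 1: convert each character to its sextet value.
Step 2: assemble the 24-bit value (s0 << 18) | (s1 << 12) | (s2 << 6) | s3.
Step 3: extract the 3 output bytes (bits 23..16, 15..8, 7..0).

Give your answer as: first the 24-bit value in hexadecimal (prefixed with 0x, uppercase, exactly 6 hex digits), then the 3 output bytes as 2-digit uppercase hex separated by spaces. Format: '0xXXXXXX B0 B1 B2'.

Answer: 0x20342F 20 34 2F

Derivation:
Sextets: I=8, D=3, Q=16, v=47
24-bit: (8<<18) | (3<<12) | (16<<6) | 47
      = 0x200000 | 0x003000 | 0x000400 | 0x00002F
      = 0x20342F
Bytes: (v>>16)&0xFF=20, (v>>8)&0xFF=34, v&0xFF=2F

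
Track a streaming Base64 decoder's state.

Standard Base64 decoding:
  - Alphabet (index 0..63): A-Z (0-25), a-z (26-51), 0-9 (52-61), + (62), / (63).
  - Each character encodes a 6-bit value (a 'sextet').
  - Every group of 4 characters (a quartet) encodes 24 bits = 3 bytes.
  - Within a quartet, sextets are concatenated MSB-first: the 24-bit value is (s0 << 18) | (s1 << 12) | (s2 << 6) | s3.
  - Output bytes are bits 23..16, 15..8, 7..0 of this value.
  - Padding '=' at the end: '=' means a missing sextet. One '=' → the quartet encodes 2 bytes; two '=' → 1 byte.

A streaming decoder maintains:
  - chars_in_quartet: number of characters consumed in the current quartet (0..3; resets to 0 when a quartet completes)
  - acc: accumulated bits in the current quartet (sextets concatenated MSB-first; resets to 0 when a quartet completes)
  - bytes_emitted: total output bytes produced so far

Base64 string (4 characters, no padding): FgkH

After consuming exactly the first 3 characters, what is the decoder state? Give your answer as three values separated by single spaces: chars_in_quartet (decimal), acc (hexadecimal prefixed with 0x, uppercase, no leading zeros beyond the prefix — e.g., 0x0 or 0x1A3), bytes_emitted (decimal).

Answer: 3 0x5824 0

Derivation:
After char 0 ('F'=5): chars_in_quartet=1 acc=0x5 bytes_emitted=0
After char 1 ('g'=32): chars_in_quartet=2 acc=0x160 bytes_emitted=0
After char 2 ('k'=36): chars_in_quartet=3 acc=0x5824 bytes_emitted=0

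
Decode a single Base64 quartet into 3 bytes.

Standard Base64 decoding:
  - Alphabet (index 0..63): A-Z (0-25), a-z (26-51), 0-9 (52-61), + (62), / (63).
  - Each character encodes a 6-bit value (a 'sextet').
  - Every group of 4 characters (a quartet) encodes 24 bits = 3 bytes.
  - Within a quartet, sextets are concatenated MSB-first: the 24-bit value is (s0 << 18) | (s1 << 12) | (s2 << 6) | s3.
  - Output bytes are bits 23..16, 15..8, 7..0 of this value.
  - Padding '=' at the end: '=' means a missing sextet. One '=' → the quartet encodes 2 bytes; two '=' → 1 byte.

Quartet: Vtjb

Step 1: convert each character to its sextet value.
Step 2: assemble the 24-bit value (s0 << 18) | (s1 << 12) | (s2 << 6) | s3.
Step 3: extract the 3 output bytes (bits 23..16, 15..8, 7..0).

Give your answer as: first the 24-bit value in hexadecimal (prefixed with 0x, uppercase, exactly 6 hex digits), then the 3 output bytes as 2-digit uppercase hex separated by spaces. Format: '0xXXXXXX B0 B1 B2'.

Answer: 0x56D8DB 56 D8 DB

Derivation:
Sextets: V=21, t=45, j=35, b=27
24-bit: (21<<18) | (45<<12) | (35<<6) | 27
      = 0x540000 | 0x02D000 | 0x0008C0 | 0x00001B
      = 0x56D8DB
Bytes: (v>>16)&0xFF=56, (v>>8)&0xFF=D8, v&0xFF=DB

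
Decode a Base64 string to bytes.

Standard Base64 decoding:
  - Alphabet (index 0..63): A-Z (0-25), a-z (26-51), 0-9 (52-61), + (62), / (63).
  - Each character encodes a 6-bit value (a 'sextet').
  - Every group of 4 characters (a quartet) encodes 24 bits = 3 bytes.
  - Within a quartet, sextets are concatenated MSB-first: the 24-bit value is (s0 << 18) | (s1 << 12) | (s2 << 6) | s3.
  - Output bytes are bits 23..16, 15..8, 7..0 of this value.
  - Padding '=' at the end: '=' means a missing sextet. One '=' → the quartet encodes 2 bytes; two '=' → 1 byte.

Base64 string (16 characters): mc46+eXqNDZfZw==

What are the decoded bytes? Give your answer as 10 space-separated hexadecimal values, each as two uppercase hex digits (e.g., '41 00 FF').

After char 0 ('m'=38): chars_in_quartet=1 acc=0x26 bytes_emitted=0
After char 1 ('c'=28): chars_in_quartet=2 acc=0x99C bytes_emitted=0
After char 2 ('4'=56): chars_in_quartet=3 acc=0x26738 bytes_emitted=0
After char 3 ('6'=58): chars_in_quartet=4 acc=0x99CE3A -> emit 99 CE 3A, reset; bytes_emitted=3
After char 4 ('+'=62): chars_in_quartet=1 acc=0x3E bytes_emitted=3
After char 5 ('e'=30): chars_in_quartet=2 acc=0xF9E bytes_emitted=3
After char 6 ('X'=23): chars_in_quartet=3 acc=0x3E797 bytes_emitted=3
After char 7 ('q'=42): chars_in_quartet=4 acc=0xF9E5EA -> emit F9 E5 EA, reset; bytes_emitted=6
After char 8 ('N'=13): chars_in_quartet=1 acc=0xD bytes_emitted=6
After char 9 ('D'=3): chars_in_quartet=2 acc=0x343 bytes_emitted=6
After char 10 ('Z'=25): chars_in_quartet=3 acc=0xD0D9 bytes_emitted=6
After char 11 ('f'=31): chars_in_quartet=4 acc=0x34365F -> emit 34 36 5F, reset; bytes_emitted=9
After char 12 ('Z'=25): chars_in_quartet=1 acc=0x19 bytes_emitted=9
After char 13 ('w'=48): chars_in_quartet=2 acc=0x670 bytes_emitted=9
Padding '==': partial quartet acc=0x670 -> emit 67; bytes_emitted=10

Answer: 99 CE 3A F9 E5 EA 34 36 5F 67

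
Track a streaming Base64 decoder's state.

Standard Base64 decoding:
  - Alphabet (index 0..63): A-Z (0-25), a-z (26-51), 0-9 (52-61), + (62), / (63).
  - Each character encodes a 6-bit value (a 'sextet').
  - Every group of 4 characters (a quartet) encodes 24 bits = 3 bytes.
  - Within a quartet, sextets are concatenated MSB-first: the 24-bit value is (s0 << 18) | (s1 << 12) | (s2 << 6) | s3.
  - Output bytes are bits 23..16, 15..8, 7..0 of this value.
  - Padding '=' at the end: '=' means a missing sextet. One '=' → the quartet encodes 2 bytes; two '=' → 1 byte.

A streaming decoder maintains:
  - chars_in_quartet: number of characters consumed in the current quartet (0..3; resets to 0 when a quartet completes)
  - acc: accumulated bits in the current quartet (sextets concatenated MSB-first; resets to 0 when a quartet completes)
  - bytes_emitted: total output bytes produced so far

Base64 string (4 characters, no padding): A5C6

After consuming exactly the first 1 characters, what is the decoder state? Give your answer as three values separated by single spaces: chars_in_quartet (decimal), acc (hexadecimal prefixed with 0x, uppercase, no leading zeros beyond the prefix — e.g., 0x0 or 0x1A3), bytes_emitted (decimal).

After char 0 ('A'=0): chars_in_quartet=1 acc=0x0 bytes_emitted=0

Answer: 1 0x0 0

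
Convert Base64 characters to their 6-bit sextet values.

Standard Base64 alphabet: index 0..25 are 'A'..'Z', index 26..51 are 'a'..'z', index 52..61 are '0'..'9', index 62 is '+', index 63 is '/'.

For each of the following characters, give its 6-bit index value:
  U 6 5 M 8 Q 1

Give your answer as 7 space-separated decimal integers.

Answer: 20 58 57 12 60 16 53

Derivation:
'U': A..Z range, ord('U') − ord('A') = 20
'6': 0..9 range, 52 + ord('6') − ord('0') = 58
'5': 0..9 range, 52 + ord('5') − ord('0') = 57
'M': A..Z range, ord('M') − ord('A') = 12
'8': 0..9 range, 52 + ord('8') − ord('0') = 60
'Q': A..Z range, ord('Q') − ord('A') = 16
'1': 0..9 range, 52 + ord('1') − ord('0') = 53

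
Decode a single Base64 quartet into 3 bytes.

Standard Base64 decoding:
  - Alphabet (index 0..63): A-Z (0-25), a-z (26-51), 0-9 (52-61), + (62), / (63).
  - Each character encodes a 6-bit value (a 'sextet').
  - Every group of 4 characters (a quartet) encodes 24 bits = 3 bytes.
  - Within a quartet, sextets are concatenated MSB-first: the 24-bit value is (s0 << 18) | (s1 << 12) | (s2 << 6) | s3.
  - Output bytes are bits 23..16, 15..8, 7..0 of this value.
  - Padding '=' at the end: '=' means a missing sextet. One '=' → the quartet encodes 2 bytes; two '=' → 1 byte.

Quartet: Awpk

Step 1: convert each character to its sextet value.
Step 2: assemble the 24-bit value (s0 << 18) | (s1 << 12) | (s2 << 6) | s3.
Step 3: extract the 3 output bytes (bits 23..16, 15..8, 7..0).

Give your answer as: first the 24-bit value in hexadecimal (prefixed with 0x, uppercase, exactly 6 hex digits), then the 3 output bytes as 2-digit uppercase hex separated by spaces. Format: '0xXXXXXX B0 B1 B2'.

Sextets: A=0, w=48, p=41, k=36
24-bit: (0<<18) | (48<<12) | (41<<6) | 36
      = 0x000000 | 0x030000 | 0x000A40 | 0x000024
      = 0x030A64
Bytes: (v>>16)&0xFF=03, (v>>8)&0xFF=0A, v&0xFF=64

Answer: 0x030A64 03 0A 64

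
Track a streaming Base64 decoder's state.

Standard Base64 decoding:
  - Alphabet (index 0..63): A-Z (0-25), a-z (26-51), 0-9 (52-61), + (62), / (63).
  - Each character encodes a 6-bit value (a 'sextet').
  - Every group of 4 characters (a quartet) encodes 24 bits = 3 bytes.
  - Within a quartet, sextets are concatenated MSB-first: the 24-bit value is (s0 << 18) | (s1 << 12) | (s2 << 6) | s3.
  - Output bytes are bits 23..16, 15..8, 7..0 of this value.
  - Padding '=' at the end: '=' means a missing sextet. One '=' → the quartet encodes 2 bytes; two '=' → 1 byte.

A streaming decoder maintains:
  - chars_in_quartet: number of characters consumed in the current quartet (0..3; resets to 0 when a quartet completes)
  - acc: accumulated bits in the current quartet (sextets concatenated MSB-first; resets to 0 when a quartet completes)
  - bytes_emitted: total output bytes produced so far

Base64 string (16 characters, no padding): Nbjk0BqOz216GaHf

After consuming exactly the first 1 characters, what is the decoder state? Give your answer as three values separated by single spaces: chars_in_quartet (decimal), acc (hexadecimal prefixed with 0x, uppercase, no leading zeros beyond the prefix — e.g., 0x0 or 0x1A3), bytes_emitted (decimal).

Answer: 1 0xD 0

Derivation:
After char 0 ('N'=13): chars_in_quartet=1 acc=0xD bytes_emitted=0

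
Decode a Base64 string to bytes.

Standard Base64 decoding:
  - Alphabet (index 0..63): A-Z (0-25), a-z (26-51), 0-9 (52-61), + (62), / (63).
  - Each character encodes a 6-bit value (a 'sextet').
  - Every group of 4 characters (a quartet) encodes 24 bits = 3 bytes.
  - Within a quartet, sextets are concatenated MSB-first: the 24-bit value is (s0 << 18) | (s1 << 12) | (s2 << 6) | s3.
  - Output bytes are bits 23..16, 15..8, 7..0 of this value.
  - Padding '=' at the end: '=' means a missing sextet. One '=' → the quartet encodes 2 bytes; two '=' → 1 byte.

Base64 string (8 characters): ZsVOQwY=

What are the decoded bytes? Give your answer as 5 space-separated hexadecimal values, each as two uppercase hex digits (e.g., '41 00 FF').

Answer: 66 C5 4E 43 06

Derivation:
After char 0 ('Z'=25): chars_in_quartet=1 acc=0x19 bytes_emitted=0
After char 1 ('s'=44): chars_in_quartet=2 acc=0x66C bytes_emitted=0
After char 2 ('V'=21): chars_in_quartet=3 acc=0x19B15 bytes_emitted=0
After char 3 ('O'=14): chars_in_quartet=4 acc=0x66C54E -> emit 66 C5 4E, reset; bytes_emitted=3
After char 4 ('Q'=16): chars_in_quartet=1 acc=0x10 bytes_emitted=3
After char 5 ('w'=48): chars_in_quartet=2 acc=0x430 bytes_emitted=3
After char 6 ('Y'=24): chars_in_quartet=3 acc=0x10C18 bytes_emitted=3
Padding '=': partial quartet acc=0x10C18 -> emit 43 06; bytes_emitted=5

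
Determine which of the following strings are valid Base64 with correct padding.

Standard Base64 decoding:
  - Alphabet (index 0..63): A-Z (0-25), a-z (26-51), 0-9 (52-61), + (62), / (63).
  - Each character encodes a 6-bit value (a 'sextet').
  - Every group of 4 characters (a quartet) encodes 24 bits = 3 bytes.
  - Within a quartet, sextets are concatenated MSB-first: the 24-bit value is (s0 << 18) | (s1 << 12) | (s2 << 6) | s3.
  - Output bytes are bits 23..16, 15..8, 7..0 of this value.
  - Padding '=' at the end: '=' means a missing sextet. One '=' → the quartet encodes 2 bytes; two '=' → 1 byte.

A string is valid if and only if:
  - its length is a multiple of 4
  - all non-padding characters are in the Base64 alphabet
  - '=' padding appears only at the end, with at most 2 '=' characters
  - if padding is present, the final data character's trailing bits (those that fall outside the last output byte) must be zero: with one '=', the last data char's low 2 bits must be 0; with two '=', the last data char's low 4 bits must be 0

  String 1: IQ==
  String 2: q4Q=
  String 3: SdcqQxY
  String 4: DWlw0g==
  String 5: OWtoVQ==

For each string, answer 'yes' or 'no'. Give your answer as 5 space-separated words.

String 1: 'IQ==' → valid
String 2: 'q4Q=' → valid
String 3: 'SdcqQxY' → invalid (len=7 not mult of 4)
String 4: 'DWlw0g==' → valid
String 5: 'OWtoVQ==' → valid

Answer: yes yes no yes yes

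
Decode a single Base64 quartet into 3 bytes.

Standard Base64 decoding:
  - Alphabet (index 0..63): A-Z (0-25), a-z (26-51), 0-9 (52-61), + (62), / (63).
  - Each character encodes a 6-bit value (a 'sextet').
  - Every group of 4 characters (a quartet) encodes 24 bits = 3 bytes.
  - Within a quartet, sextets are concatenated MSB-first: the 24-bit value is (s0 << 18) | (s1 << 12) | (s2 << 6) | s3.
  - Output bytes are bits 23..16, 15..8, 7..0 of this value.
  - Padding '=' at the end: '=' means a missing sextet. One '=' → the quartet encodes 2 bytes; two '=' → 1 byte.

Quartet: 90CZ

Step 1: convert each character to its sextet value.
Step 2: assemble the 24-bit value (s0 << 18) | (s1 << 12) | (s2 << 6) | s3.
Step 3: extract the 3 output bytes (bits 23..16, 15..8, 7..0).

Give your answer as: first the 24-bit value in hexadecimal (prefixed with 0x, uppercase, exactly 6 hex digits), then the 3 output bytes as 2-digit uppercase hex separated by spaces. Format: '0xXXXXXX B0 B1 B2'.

Answer: 0xF74099 F7 40 99

Derivation:
Sextets: 9=61, 0=52, C=2, Z=25
24-bit: (61<<18) | (52<<12) | (2<<6) | 25
      = 0xF40000 | 0x034000 | 0x000080 | 0x000019
      = 0xF74099
Bytes: (v>>16)&0xFF=F7, (v>>8)&0xFF=40, v&0xFF=99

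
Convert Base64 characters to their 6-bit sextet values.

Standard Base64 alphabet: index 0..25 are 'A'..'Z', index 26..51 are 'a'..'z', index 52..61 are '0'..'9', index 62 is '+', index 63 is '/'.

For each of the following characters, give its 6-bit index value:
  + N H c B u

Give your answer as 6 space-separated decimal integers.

Answer: 62 13 7 28 1 46

Derivation:
'+': index 62
'N': A..Z range, ord('N') − ord('A') = 13
'H': A..Z range, ord('H') − ord('A') = 7
'c': a..z range, 26 + ord('c') − ord('a') = 28
'B': A..Z range, ord('B') − ord('A') = 1
'u': a..z range, 26 + ord('u') − ord('a') = 46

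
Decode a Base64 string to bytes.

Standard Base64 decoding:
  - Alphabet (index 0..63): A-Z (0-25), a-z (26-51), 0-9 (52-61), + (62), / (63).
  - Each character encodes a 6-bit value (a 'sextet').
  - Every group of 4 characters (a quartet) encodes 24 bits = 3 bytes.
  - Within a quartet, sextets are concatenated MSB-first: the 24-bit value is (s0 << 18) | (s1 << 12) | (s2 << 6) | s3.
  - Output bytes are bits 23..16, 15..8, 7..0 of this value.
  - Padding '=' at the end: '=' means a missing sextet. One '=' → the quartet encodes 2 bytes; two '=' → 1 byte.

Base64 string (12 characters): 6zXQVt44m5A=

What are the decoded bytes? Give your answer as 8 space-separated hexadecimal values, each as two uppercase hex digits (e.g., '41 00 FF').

Answer: EB 35 D0 56 DE 38 9B 90

Derivation:
After char 0 ('6'=58): chars_in_quartet=1 acc=0x3A bytes_emitted=0
After char 1 ('z'=51): chars_in_quartet=2 acc=0xEB3 bytes_emitted=0
After char 2 ('X'=23): chars_in_quartet=3 acc=0x3ACD7 bytes_emitted=0
After char 3 ('Q'=16): chars_in_quartet=4 acc=0xEB35D0 -> emit EB 35 D0, reset; bytes_emitted=3
After char 4 ('V'=21): chars_in_quartet=1 acc=0x15 bytes_emitted=3
After char 5 ('t'=45): chars_in_quartet=2 acc=0x56D bytes_emitted=3
After char 6 ('4'=56): chars_in_quartet=3 acc=0x15B78 bytes_emitted=3
After char 7 ('4'=56): chars_in_quartet=4 acc=0x56DE38 -> emit 56 DE 38, reset; bytes_emitted=6
After char 8 ('m'=38): chars_in_quartet=1 acc=0x26 bytes_emitted=6
After char 9 ('5'=57): chars_in_quartet=2 acc=0x9B9 bytes_emitted=6
After char 10 ('A'=0): chars_in_quartet=3 acc=0x26E40 bytes_emitted=6
Padding '=': partial quartet acc=0x26E40 -> emit 9B 90; bytes_emitted=8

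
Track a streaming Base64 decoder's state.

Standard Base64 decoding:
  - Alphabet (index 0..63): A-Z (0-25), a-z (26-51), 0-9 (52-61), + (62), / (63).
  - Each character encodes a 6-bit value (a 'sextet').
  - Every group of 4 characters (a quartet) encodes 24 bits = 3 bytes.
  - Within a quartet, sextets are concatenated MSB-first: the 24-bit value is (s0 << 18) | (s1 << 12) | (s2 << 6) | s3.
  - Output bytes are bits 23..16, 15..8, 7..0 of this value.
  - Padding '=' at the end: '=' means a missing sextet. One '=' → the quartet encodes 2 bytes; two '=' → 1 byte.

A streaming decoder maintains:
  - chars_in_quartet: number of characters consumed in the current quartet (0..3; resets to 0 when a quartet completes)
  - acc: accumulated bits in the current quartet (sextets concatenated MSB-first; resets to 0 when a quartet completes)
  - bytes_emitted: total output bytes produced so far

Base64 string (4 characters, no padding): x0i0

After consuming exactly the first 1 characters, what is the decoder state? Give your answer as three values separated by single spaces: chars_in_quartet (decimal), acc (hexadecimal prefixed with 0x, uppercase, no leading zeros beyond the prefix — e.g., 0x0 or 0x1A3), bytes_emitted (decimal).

After char 0 ('x'=49): chars_in_quartet=1 acc=0x31 bytes_emitted=0

Answer: 1 0x31 0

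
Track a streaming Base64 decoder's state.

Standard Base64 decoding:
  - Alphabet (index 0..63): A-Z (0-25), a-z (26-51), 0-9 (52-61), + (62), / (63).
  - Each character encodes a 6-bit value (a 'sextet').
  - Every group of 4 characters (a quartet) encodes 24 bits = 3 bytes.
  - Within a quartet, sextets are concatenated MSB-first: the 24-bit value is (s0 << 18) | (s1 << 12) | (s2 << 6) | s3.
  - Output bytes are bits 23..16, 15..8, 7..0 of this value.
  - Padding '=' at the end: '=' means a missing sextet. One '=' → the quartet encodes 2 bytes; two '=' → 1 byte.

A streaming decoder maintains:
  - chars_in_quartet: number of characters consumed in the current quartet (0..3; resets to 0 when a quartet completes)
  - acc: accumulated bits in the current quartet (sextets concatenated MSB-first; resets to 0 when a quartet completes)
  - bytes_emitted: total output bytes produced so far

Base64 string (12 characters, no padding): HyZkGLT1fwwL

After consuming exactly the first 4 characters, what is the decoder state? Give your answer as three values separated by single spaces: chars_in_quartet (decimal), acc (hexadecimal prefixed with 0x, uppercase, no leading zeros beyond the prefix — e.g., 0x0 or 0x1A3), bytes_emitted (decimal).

Answer: 0 0x0 3

Derivation:
After char 0 ('H'=7): chars_in_quartet=1 acc=0x7 bytes_emitted=0
After char 1 ('y'=50): chars_in_quartet=2 acc=0x1F2 bytes_emitted=0
After char 2 ('Z'=25): chars_in_quartet=3 acc=0x7C99 bytes_emitted=0
After char 3 ('k'=36): chars_in_quartet=4 acc=0x1F2664 -> emit 1F 26 64, reset; bytes_emitted=3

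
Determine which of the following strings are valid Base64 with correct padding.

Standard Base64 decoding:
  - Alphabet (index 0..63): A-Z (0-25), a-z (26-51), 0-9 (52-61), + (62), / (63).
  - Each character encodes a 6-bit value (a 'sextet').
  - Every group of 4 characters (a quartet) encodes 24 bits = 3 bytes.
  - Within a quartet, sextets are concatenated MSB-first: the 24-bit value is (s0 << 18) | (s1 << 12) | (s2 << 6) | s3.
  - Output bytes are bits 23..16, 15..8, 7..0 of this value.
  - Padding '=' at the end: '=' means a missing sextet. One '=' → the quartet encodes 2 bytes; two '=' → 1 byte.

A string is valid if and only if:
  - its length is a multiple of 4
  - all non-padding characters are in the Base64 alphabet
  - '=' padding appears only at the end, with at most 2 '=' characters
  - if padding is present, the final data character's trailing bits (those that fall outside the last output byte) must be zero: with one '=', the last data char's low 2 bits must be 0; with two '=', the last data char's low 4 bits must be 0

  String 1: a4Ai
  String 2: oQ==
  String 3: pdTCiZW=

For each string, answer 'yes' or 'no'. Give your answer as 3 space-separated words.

String 1: 'a4Ai' → valid
String 2: 'oQ==' → valid
String 3: 'pdTCiZW=' → invalid (bad trailing bits)

Answer: yes yes no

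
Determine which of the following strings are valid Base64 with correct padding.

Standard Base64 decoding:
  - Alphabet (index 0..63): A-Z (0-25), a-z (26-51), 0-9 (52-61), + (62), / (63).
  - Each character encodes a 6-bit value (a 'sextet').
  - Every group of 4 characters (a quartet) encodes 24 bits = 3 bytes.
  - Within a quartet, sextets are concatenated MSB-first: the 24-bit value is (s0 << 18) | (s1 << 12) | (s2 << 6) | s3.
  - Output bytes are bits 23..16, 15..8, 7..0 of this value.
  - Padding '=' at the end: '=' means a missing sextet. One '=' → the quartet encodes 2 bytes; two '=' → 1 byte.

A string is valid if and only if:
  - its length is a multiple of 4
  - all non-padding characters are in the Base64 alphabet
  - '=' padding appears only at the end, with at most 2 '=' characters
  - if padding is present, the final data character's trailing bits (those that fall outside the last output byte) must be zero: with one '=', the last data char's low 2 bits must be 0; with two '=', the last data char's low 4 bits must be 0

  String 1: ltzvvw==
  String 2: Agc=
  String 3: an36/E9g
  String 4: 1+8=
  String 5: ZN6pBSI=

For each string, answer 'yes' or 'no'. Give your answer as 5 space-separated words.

String 1: 'ltzvvw==' → valid
String 2: 'Agc=' → valid
String 3: 'an36/E9g' → valid
String 4: '1+8=' → valid
String 5: 'ZN6pBSI=' → valid

Answer: yes yes yes yes yes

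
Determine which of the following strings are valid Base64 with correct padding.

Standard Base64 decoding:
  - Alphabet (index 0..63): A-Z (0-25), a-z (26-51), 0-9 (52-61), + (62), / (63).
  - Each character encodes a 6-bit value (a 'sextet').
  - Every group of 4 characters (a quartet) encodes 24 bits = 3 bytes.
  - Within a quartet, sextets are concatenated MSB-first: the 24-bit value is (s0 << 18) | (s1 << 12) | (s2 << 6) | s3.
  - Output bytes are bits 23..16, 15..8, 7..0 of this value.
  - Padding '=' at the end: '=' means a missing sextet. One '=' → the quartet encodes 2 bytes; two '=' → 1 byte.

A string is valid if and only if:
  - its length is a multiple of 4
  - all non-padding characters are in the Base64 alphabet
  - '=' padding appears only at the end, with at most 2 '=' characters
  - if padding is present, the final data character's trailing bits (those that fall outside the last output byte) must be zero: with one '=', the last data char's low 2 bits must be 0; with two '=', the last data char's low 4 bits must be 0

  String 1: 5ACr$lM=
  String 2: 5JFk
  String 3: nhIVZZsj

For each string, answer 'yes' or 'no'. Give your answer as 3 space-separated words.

String 1: '5ACr$lM=' → invalid (bad char(s): ['$'])
String 2: '5JFk' → valid
String 3: 'nhIVZZsj' → valid

Answer: no yes yes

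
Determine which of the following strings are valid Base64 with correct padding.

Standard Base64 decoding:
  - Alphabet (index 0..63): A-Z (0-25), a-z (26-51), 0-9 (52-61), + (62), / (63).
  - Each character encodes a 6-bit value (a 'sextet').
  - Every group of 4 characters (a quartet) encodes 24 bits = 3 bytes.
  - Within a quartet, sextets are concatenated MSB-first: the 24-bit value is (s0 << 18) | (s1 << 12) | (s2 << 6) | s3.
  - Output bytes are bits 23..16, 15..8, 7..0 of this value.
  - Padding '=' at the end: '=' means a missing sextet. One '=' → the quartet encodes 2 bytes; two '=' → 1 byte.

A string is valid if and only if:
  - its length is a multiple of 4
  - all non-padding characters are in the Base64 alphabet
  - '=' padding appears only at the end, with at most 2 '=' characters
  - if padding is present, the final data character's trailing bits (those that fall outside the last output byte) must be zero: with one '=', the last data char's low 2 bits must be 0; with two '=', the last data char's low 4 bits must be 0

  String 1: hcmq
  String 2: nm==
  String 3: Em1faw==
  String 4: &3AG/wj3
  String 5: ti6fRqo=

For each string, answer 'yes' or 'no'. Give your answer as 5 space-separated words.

Answer: yes no yes no yes

Derivation:
String 1: 'hcmq' → valid
String 2: 'nm==' → invalid (bad trailing bits)
String 3: 'Em1faw==' → valid
String 4: '&3AG/wj3' → invalid (bad char(s): ['&'])
String 5: 'ti6fRqo=' → valid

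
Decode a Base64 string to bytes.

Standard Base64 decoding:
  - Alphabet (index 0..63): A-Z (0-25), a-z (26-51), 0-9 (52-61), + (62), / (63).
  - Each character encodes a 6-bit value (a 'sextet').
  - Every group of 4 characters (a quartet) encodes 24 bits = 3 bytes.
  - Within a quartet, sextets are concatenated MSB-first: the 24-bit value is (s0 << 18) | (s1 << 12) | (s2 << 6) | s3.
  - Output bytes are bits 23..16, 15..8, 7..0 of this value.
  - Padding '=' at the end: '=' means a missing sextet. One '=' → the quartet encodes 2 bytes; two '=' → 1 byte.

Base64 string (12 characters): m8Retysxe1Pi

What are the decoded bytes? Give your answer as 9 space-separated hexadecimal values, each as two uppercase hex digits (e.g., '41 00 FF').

Answer: 9B C4 5E B7 2B 31 7B 53 E2

Derivation:
After char 0 ('m'=38): chars_in_quartet=1 acc=0x26 bytes_emitted=0
After char 1 ('8'=60): chars_in_quartet=2 acc=0x9BC bytes_emitted=0
After char 2 ('R'=17): chars_in_quartet=3 acc=0x26F11 bytes_emitted=0
After char 3 ('e'=30): chars_in_quartet=4 acc=0x9BC45E -> emit 9B C4 5E, reset; bytes_emitted=3
After char 4 ('t'=45): chars_in_quartet=1 acc=0x2D bytes_emitted=3
After char 5 ('y'=50): chars_in_quartet=2 acc=0xB72 bytes_emitted=3
After char 6 ('s'=44): chars_in_quartet=3 acc=0x2DCAC bytes_emitted=3
After char 7 ('x'=49): chars_in_quartet=4 acc=0xB72B31 -> emit B7 2B 31, reset; bytes_emitted=6
After char 8 ('e'=30): chars_in_quartet=1 acc=0x1E bytes_emitted=6
After char 9 ('1'=53): chars_in_quartet=2 acc=0x7B5 bytes_emitted=6
After char 10 ('P'=15): chars_in_quartet=3 acc=0x1ED4F bytes_emitted=6
After char 11 ('i'=34): chars_in_quartet=4 acc=0x7B53E2 -> emit 7B 53 E2, reset; bytes_emitted=9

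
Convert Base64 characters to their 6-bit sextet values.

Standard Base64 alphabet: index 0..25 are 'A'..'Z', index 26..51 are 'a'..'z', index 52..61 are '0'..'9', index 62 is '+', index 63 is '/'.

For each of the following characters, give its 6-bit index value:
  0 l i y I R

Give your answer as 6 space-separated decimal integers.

Answer: 52 37 34 50 8 17

Derivation:
'0': 0..9 range, 52 + ord('0') − ord('0') = 52
'l': a..z range, 26 + ord('l') − ord('a') = 37
'i': a..z range, 26 + ord('i') − ord('a') = 34
'y': a..z range, 26 + ord('y') − ord('a') = 50
'I': A..Z range, ord('I') − ord('A') = 8
'R': A..Z range, ord('R') − ord('A') = 17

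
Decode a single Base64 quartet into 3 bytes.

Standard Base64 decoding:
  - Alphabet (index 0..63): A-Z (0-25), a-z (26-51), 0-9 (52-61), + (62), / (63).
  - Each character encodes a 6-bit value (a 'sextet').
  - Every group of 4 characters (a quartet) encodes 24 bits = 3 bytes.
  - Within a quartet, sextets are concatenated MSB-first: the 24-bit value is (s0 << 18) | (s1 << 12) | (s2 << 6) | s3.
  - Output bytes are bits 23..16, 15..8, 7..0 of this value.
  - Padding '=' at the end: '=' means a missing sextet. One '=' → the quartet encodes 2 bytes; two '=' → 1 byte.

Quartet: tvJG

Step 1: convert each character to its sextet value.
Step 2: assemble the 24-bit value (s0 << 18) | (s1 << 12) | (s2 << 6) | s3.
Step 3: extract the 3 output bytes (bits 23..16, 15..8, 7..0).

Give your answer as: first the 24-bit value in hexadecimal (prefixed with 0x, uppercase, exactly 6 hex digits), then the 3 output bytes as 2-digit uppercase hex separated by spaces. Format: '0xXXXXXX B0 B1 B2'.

Sextets: t=45, v=47, J=9, G=6
24-bit: (45<<18) | (47<<12) | (9<<6) | 6
      = 0xB40000 | 0x02F000 | 0x000240 | 0x000006
      = 0xB6F246
Bytes: (v>>16)&0xFF=B6, (v>>8)&0xFF=F2, v&0xFF=46

Answer: 0xB6F246 B6 F2 46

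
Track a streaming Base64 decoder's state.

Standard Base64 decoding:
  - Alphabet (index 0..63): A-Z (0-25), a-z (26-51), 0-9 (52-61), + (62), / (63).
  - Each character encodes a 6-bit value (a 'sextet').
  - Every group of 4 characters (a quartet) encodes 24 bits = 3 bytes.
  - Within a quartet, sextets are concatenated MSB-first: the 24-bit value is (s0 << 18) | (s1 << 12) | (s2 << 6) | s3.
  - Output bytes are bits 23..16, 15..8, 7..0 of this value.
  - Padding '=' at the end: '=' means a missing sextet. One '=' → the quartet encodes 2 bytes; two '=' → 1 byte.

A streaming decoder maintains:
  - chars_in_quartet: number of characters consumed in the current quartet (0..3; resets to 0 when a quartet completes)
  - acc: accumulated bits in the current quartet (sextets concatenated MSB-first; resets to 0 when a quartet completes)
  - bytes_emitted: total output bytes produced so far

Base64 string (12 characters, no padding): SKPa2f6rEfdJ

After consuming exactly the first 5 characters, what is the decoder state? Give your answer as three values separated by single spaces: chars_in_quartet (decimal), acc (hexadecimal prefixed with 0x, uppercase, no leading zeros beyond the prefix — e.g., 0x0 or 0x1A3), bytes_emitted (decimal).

Answer: 1 0x36 3

Derivation:
After char 0 ('S'=18): chars_in_quartet=1 acc=0x12 bytes_emitted=0
After char 1 ('K'=10): chars_in_quartet=2 acc=0x48A bytes_emitted=0
After char 2 ('P'=15): chars_in_quartet=3 acc=0x1228F bytes_emitted=0
After char 3 ('a'=26): chars_in_quartet=4 acc=0x48A3DA -> emit 48 A3 DA, reset; bytes_emitted=3
After char 4 ('2'=54): chars_in_quartet=1 acc=0x36 bytes_emitted=3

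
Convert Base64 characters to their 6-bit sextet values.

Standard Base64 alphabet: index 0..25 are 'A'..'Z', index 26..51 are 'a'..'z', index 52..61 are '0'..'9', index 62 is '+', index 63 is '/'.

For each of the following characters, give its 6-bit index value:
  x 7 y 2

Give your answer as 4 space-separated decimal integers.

'x': a..z range, 26 + ord('x') − ord('a') = 49
'7': 0..9 range, 52 + ord('7') − ord('0') = 59
'y': a..z range, 26 + ord('y') − ord('a') = 50
'2': 0..9 range, 52 + ord('2') − ord('0') = 54

Answer: 49 59 50 54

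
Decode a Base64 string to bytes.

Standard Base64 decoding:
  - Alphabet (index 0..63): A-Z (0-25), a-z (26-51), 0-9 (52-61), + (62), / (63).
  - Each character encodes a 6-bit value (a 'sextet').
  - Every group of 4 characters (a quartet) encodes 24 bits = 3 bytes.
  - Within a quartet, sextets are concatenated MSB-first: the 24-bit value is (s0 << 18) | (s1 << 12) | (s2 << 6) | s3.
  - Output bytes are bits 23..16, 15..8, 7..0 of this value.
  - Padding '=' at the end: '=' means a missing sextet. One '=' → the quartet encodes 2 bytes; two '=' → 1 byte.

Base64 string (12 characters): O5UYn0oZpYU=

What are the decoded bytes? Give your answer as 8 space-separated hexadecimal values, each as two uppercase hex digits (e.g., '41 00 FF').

Answer: 3B 95 18 9F 4A 19 A5 85

Derivation:
After char 0 ('O'=14): chars_in_quartet=1 acc=0xE bytes_emitted=0
After char 1 ('5'=57): chars_in_quartet=2 acc=0x3B9 bytes_emitted=0
After char 2 ('U'=20): chars_in_quartet=3 acc=0xEE54 bytes_emitted=0
After char 3 ('Y'=24): chars_in_quartet=4 acc=0x3B9518 -> emit 3B 95 18, reset; bytes_emitted=3
After char 4 ('n'=39): chars_in_quartet=1 acc=0x27 bytes_emitted=3
After char 5 ('0'=52): chars_in_quartet=2 acc=0x9F4 bytes_emitted=3
After char 6 ('o'=40): chars_in_quartet=3 acc=0x27D28 bytes_emitted=3
After char 7 ('Z'=25): chars_in_quartet=4 acc=0x9F4A19 -> emit 9F 4A 19, reset; bytes_emitted=6
After char 8 ('p'=41): chars_in_quartet=1 acc=0x29 bytes_emitted=6
After char 9 ('Y'=24): chars_in_quartet=2 acc=0xA58 bytes_emitted=6
After char 10 ('U'=20): chars_in_quartet=3 acc=0x29614 bytes_emitted=6
Padding '=': partial quartet acc=0x29614 -> emit A5 85; bytes_emitted=8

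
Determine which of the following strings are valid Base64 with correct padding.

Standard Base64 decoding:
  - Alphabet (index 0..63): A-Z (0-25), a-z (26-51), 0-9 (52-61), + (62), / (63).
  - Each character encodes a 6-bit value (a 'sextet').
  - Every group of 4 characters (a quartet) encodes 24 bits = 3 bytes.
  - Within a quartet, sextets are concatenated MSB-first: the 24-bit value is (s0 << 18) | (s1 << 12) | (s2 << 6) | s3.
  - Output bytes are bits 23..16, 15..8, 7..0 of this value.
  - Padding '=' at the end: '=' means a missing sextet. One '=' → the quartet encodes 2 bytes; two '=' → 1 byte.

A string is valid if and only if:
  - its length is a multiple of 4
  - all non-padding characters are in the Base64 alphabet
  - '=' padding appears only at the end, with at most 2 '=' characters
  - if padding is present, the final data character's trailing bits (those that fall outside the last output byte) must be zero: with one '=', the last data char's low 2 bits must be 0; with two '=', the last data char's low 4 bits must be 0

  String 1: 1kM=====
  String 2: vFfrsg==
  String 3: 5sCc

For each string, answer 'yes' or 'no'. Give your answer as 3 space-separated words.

Answer: no yes yes

Derivation:
String 1: '1kM=====' → invalid (5 pad chars (max 2))
String 2: 'vFfrsg==' → valid
String 3: '5sCc' → valid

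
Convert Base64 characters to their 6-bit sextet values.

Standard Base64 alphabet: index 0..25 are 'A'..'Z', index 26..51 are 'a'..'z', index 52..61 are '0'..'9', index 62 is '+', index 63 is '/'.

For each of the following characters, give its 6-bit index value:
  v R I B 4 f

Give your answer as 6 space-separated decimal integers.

'v': a..z range, 26 + ord('v') − ord('a') = 47
'R': A..Z range, ord('R') − ord('A') = 17
'I': A..Z range, ord('I') − ord('A') = 8
'B': A..Z range, ord('B') − ord('A') = 1
'4': 0..9 range, 52 + ord('4') − ord('0') = 56
'f': a..z range, 26 + ord('f') − ord('a') = 31

Answer: 47 17 8 1 56 31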